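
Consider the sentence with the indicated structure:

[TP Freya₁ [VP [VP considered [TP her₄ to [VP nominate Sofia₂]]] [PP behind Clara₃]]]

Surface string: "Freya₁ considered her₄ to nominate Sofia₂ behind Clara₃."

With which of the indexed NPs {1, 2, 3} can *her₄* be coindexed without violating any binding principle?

{3}

*her* is a pronoun, so Principle B applies: it must be free in its binding domain.
Binding domain of *her₄*: the matrix TP, whose subject is Freya₁.
*Freya₁* c-commands the pronoun within its binding domain → coindexation would violate Principle B.
*Sofia₂*: the pronoun c-commands this R-expression → coindexation would violate Principle C on *Sofia₂*.
*Clara₃* and the pronoun do not c-command one another → neither Principle B nor Principle C is at stake; coindexation permitted.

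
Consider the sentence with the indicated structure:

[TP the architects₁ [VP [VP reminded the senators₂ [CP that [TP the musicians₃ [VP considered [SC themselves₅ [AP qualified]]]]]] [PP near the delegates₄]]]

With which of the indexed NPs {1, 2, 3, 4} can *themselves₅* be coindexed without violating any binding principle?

{3}

*themselves* is an anaphor, so Principle A applies: it must be bound in its binding domain.
Binding domain of *themselves₅*: the embedded TP, whose subject is the musicians₃.
*the architects₁* c-commands the anaphor but is outside its binding domain → cannot satisfy Principle A.
*the senators₂* c-commands the anaphor but is outside its binding domain → cannot satisfy Principle A.
*the musicians₃* c-commands the anaphor within its binding domain → licit binder.
*the delegates₄* does not c-command the anaphor → cannot bind it.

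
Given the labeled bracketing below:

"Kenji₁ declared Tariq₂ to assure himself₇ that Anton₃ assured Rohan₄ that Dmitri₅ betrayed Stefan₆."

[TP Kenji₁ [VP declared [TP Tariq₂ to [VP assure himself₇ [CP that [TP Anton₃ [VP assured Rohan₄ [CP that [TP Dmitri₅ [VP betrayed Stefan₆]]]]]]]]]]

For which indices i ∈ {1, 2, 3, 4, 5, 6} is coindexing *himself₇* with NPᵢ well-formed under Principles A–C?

{2}

*himself* is an anaphor, so Principle A applies: it must be bound in its binding domain.
Binding domain of *himself₇*: the embedded TP, whose subject is Tariq₂.
*Kenji₁* c-commands the anaphor but is outside its binding domain → cannot satisfy Principle A.
*Tariq₂* c-commands the anaphor within its binding domain → licit binder.
*Anton₃* does not c-command the anaphor → cannot bind it.
*Rohan₄* does not c-command the anaphor → cannot bind it.
*Dmitri₅* does not c-command the anaphor → cannot bind it.
*Stefan₆* does not c-command the anaphor → cannot bind it.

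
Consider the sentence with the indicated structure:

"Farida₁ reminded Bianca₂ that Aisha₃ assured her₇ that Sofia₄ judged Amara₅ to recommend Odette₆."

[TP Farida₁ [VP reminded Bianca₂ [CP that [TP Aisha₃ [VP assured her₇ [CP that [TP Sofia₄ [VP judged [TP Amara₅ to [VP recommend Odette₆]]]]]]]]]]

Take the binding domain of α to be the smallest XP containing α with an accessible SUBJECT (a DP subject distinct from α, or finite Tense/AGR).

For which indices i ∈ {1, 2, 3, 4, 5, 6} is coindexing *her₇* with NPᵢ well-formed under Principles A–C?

{1, 2}

*her* is a pronoun, so Principle B applies: it must be free in its binding domain.
Binding domain of *her₇*: the embedded TP, whose subject is Aisha₃.
*Farida₁* c-commands the pronoun but from outside its binding domain, and is not c-commanded by it → coindexation permitted.
*Bianca₂* c-commands the pronoun but from outside its binding domain, and is not c-commanded by it → coindexation permitted.
*Aisha₃* c-commands the pronoun within its binding domain → coindexation would violate Principle B.
*Sofia₄*: the pronoun c-commands this R-expression → coindexation would violate Principle C on *Sofia₄*.
*Amara₅*: the pronoun c-commands this R-expression → coindexation would violate Principle C on *Amara₅*.
*Odette₆*: the pronoun c-commands this R-expression → coindexation would violate Principle C on *Odette₆*.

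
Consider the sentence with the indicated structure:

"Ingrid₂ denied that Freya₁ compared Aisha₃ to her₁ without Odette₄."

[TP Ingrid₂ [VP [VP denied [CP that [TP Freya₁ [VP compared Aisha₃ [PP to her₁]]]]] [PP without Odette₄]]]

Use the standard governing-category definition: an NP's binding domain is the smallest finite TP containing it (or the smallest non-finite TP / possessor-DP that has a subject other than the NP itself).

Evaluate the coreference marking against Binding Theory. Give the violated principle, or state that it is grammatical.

Principle B

The two coindexed NPs are *Freya₁* and *her₁*.
*her₁* is a pronoun. Its binding domain is the embedded TP, whose subject is Freya₁.
*Freya₁* c-commands it within that domain and carries the same index.
The pronoun is locally bound → Principle B violation.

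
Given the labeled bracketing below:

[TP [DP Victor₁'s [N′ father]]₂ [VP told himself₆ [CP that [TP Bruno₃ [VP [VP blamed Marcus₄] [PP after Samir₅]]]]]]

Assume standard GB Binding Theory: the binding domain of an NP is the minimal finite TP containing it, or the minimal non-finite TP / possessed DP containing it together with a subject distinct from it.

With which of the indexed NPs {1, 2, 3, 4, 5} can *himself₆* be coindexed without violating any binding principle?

{2}

*himself* is an anaphor, so Principle A applies: it must be bound in its binding domain.
Binding domain of *himself₆*: the matrix TP, whose subject is [Victor₁'s father]₂.
*Victor₁* does not c-command the anaphor → cannot bind it.
*[Victor₁'s father]₂* c-commands the anaphor within its binding domain → licit binder.
*Bruno₃* does not c-command the anaphor → cannot bind it.
*Marcus₄* does not c-command the anaphor → cannot bind it.
*Samir₅* does not c-command the anaphor → cannot bind it.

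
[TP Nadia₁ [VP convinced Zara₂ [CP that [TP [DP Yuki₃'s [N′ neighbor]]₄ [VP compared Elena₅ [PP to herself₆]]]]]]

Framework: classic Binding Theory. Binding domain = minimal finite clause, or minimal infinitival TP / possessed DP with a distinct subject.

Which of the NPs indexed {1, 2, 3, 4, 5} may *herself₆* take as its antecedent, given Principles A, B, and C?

{4, 5}

*herself* is an anaphor, so Principle A applies: it must be bound in its binding domain.
Binding domain of *herself₆*: the embedded TP, whose subject is [Yuki₃'s neighbor]₄.
*Nadia₁* c-commands the anaphor but is outside its binding domain → cannot satisfy Principle A.
*Zara₂* c-commands the anaphor but is outside its binding domain → cannot satisfy Principle A.
*Yuki₃* does not c-command the anaphor → cannot bind it.
*[Yuki₃'s neighbor]₄* c-commands the anaphor within its binding domain → licit binder.
*Elena₅* c-commands the anaphor within its binding domain → licit binder.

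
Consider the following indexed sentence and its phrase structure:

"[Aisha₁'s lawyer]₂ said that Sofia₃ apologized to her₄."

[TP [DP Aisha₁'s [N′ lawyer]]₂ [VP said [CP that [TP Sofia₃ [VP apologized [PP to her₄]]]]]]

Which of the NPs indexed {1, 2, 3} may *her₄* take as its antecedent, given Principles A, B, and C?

*her* is a pronoun, so Principle B applies: it must be free in its binding domain.
Binding domain of *her₄*: the embedded TP, whose subject is Sofia₃.
*Aisha₁* and the pronoun do not c-command one another → neither Principle B nor Principle C is at stake; coindexation permitted.
*[Aisha₁'s lawyer]₂* c-commands the pronoun but from outside its binding domain, and is not c-commanded by it → coindexation permitted.
*Sofia₃* c-commands the pronoun within its binding domain → coindexation would violate Principle B.

{1, 2}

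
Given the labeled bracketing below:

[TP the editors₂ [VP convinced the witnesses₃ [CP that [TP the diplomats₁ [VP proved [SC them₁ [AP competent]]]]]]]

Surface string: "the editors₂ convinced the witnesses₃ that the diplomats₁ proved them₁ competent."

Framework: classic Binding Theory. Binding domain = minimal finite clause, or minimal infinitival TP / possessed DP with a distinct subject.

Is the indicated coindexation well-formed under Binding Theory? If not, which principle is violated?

The two coindexed NPs are *the diplomats₁* and *them₁*.
*them₁* is a pronoun. Its binding domain is the embedded TP, whose subject is the diplomats₁.
*the diplomats₁* c-commands it within that domain and carries the same index.
The pronoun is locally bound → Principle B violation.

Principle B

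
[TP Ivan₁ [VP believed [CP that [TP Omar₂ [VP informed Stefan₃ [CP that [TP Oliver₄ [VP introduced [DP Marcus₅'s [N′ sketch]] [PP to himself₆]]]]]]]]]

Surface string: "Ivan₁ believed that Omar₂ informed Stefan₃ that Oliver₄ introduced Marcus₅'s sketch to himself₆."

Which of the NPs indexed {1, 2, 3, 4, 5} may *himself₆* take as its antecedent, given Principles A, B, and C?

*himself* is an anaphor, so Principle A applies: it must be bound in its binding domain.
Binding domain of *himself₆*: the embedded TP, whose subject is Oliver₄.
*Ivan₁* c-commands the anaphor but is outside its binding domain → cannot satisfy Principle A.
*Omar₂* c-commands the anaphor but is outside its binding domain → cannot satisfy Principle A.
*Stefan₃* c-commands the anaphor but is outside its binding domain → cannot satisfy Principle A.
*Oliver₄* c-commands the anaphor within its binding domain → licit binder.
*Marcus₅* does not c-command the anaphor → cannot bind it.

{4}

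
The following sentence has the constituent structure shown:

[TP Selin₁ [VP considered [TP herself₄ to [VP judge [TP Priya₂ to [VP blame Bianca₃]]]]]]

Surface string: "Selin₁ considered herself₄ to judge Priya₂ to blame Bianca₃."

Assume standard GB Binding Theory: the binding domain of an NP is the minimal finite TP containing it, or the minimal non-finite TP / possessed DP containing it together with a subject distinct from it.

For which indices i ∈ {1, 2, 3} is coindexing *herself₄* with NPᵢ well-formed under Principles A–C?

*herself* is an anaphor, so Principle A applies: it must be bound in its binding domain.
Binding domain of *herself₄*: the matrix TP, whose subject is Selin₁.
*Selin₁* c-commands the anaphor within its binding domain → licit binder.
*Priya₂* does not c-command the anaphor → cannot bind it.
*Bianca₃* does not c-command the anaphor → cannot bind it.

{1}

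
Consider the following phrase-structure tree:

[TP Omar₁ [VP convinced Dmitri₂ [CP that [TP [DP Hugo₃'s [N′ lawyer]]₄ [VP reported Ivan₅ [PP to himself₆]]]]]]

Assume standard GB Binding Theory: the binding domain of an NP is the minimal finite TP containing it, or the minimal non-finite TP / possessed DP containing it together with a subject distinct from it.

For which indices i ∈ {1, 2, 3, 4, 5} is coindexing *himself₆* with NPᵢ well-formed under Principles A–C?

{4, 5}

*himself* is an anaphor, so Principle A applies: it must be bound in its binding domain.
Binding domain of *himself₆*: the embedded TP, whose subject is [Hugo₃'s lawyer]₄.
*Omar₁* c-commands the anaphor but is outside its binding domain → cannot satisfy Principle A.
*Dmitri₂* c-commands the anaphor but is outside its binding domain → cannot satisfy Principle A.
*Hugo₃* does not c-command the anaphor → cannot bind it.
*[Hugo₃'s lawyer]₄* c-commands the anaphor within its binding domain → licit binder.
*Ivan₅* c-commands the anaphor within its binding domain → licit binder.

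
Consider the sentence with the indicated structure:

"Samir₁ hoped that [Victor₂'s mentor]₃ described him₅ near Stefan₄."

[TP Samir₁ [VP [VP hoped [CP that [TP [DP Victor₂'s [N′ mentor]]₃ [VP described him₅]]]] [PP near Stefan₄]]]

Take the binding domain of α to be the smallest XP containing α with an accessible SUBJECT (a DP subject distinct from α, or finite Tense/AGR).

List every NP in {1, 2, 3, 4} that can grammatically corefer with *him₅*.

{1, 2, 4}

*him* is a pronoun, so Principle B applies: it must be free in its binding domain.
Binding domain of *him₅*: the embedded TP, whose subject is [Victor₂'s mentor]₃.
*Samir₁* c-commands the pronoun but from outside its binding domain, and is not c-commanded by it → coindexation permitted.
*Victor₂* and the pronoun do not c-command one another → neither Principle B nor Principle C is at stake; coindexation permitted.
*[Victor₂'s mentor]₃* c-commands the pronoun within its binding domain → coindexation would violate Principle B.
*Stefan₄* and the pronoun do not c-command one another → neither Principle B nor Principle C is at stake; coindexation permitted.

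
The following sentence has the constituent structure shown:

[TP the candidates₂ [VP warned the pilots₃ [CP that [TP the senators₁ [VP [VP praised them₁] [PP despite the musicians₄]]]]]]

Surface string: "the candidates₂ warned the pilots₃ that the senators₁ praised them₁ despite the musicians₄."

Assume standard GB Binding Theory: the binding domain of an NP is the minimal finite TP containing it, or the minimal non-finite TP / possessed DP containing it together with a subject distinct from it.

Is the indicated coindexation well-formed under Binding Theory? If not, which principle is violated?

The two coindexed NPs are *the senators₁* and *them₁*.
*them₁* is a pronoun. Its binding domain is the embedded TP, whose subject is the senators₁.
*the senators₁* c-commands it within that domain and carries the same index.
The pronoun is locally bound → Principle B violation.

Principle B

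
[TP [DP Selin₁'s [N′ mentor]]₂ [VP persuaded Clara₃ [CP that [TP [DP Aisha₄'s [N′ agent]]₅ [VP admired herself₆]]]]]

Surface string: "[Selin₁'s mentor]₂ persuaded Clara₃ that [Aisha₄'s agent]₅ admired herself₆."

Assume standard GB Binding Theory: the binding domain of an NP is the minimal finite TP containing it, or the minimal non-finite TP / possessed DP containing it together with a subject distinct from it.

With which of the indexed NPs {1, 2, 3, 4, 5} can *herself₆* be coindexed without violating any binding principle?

*herself* is an anaphor, so Principle A applies: it must be bound in its binding domain.
Binding domain of *herself₆*: the embedded TP, whose subject is [Aisha₄'s agent]₅.
*Selin₁* does not c-command the anaphor → cannot bind it.
*[Selin₁'s mentor]₂* c-commands the anaphor but is outside its binding domain → cannot satisfy Principle A.
*Clara₃* c-commands the anaphor but is outside its binding domain → cannot satisfy Principle A.
*Aisha₄* does not c-command the anaphor → cannot bind it.
*[Aisha₄'s agent]₅* c-commands the anaphor within its binding domain → licit binder.

{5}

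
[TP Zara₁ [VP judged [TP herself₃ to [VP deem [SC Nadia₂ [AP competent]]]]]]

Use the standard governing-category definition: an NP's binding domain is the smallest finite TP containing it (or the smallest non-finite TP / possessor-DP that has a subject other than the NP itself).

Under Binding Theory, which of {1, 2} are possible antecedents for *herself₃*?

{1}

*herself* is an anaphor, so Principle A applies: it must be bound in its binding domain.
Binding domain of *herself₃*: the matrix TP, whose subject is Zara₁.
*Zara₁* c-commands the anaphor within its binding domain → licit binder.
*Nadia₂* does not c-command the anaphor → cannot bind it.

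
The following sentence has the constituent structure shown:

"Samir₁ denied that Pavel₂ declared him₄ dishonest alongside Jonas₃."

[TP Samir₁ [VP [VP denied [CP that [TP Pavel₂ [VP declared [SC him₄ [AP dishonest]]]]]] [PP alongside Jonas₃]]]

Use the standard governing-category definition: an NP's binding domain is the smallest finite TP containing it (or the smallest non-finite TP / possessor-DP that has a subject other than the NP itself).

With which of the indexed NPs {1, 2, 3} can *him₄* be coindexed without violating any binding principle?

*him* is a pronoun, so Principle B applies: it must be free in its binding domain.
Binding domain of *him₄*: the embedded TP, whose subject is Pavel₂.
*Samir₁* c-commands the pronoun but from outside its binding domain, and is not c-commanded by it → coindexation permitted.
*Pavel₂* c-commands the pronoun within its binding domain → coindexation would violate Principle B.
*Jonas₃* and the pronoun do not c-command one another → neither Principle B nor Principle C is at stake; coindexation permitted.

{1, 3}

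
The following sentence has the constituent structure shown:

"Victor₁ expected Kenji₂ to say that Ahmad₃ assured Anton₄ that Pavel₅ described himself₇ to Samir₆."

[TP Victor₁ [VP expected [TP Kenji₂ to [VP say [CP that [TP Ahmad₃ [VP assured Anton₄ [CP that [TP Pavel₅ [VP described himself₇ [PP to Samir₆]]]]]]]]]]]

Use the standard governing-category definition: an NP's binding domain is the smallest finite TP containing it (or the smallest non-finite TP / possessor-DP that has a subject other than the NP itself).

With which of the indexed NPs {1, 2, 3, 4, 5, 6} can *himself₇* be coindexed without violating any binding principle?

{5}

*himself* is an anaphor, so Principle A applies: it must be bound in its binding domain.
Binding domain of *himself₇*: the embedded TP, whose subject is Pavel₅.
*Victor₁* c-commands the anaphor but is outside its binding domain → cannot satisfy Principle A.
*Kenji₂* c-commands the anaphor but is outside its binding domain → cannot satisfy Principle A.
*Ahmad₃* c-commands the anaphor but is outside its binding domain → cannot satisfy Principle A.
*Anton₄* c-commands the anaphor but is outside its binding domain → cannot satisfy Principle A.
*Pavel₅* c-commands the anaphor within its binding domain → licit binder.
*Samir₆* does not c-command the anaphor → cannot bind it.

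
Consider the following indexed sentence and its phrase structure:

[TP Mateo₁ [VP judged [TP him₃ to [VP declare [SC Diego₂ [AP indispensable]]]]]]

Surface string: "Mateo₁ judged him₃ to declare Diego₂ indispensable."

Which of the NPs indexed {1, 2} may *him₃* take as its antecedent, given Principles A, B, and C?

*him* is a pronoun, so Principle B applies: it must be free in its binding domain.
Binding domain of *him₃*: the matrix TP, whose subject is Mateo₁.
*Mateo₁* c-commands the pronoun within its binding domain → coindexation would violate Principle B.
*Diego₂*: the pronoun c-commands this R-expression → coindexation would violate Principle C on *Diego₂*.

none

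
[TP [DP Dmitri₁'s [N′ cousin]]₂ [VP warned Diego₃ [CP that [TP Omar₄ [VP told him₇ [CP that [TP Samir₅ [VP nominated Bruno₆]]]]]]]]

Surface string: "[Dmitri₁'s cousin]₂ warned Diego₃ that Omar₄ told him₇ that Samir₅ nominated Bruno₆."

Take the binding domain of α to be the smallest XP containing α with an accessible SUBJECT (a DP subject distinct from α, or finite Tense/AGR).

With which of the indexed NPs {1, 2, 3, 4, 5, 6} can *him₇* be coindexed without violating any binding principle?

*him* is a pronoun, so Principle B applies: it must be free in its binding domain.
Binding domain of *him₇*: the embedded TP, whose subject is Omar₄.
*Dmitri₁* and the pronoun do not c-command one another → neither Principle B nor Principle C is at stake; coindexation permitted.
*[Dmitri₁'s cousin]₂* c-commands the pronoun but from outside its binding domain, and is not c-commanded by it → coindexation permitted.
*Diego₃* c-commands the pronoun but from outside its binding domain, and is not c-commanded by it → coindexation permitted.
*Omar₄* c-commands the pronoun within its binding domain → coindexation would violate Principle B.
*Samir₅*: the pronoun c-commands this R-expression → coindexation would violate Principle C on *Samir₅*.
*Bruno₆*: the pronoun c-commands this R-expression → coindexation would violate Principle C on *Bruno₆*.

{1, 2, 3}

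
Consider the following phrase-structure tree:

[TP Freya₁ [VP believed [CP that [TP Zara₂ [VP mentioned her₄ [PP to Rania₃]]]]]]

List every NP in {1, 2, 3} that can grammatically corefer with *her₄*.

*her* is a pronoun, so Principle B applies: it must be free in its binding domain.
Binding domain of *her₄*: the embedded TP, whose subject is Zara₂.
*Freya₁* c-commands the pronoun but from outside its binding domain, and is not c-commanded by it → coindexation permitted.
*Zara₂* c-commands the pronoun within its binding domain → coindexation would violate Principle B.
*Rania₃*: the pronoun c-commands this R-expression → coindexation would violate Principle C on *Rania₃*.

{1}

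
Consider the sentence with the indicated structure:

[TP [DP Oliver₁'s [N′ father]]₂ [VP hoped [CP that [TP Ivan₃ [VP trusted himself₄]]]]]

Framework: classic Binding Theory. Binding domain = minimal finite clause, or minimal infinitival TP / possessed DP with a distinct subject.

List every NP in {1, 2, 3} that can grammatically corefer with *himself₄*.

{3}

*himself* is an anaphor, so Principle A applies: it must be bound in its binding domain.
Binding domain of *himself₄*: the embedded TP, whose subject is Ivan₃.
*Oliver₁* does not c-command the anaphor → cannot bind it.
*[Oliver₁'s father]₂* c-commands the anaphor but is outside its binding domain → cannot satisfy Principle A.
*Ivan₃* c-commands the anaphor within its binding domain → licit binder.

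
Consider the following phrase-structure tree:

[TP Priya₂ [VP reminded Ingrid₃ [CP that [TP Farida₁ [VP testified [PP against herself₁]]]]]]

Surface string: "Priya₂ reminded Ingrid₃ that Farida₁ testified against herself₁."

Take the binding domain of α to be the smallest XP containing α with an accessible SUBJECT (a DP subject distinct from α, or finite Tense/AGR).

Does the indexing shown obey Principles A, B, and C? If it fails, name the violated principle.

The two coindexed NPs are *Farida₁* and *herself₁*.
*herself₁* is an anaphor; its binding domain is the embedded TP, whose subject is Farida₁. *Farida₁* c-commands it within that domain and shares its index, so Principle A is satisfied.
*Farida₁* is an R-expression; *herself₁* does not c-command it, and no other NP shares its index, so Principle C is satisfied.
All principles are respected.

grammatical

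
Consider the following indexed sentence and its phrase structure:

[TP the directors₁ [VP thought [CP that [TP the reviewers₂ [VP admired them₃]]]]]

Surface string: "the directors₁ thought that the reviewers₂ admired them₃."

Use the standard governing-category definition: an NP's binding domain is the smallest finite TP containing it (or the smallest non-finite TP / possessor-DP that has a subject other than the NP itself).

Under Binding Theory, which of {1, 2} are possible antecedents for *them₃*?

*them* is a pronoun, so Principle B applies: it must be free in its binding domain.
Binding domain of *them₃*: the embedded TP, whose subject is the reviewers₂.
*the directors₁* c-commands the pronoun but from outside its binding domain, and is not c-commanded by it → coindexation permitted.
*the reviewers₂* c-commands the pronoun within its binding domain → coindexation would violate Principle B.

{1}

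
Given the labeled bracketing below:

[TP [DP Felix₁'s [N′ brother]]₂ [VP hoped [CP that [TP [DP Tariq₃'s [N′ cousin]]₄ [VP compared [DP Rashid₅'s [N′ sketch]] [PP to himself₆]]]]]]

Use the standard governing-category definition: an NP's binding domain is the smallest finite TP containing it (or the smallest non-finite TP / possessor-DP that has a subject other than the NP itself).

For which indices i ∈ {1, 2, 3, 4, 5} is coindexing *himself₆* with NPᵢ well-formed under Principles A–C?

{4}

*himself* is an anaphor, so Principle A applies: it must be bound in its binding domain.
Binding domain of *himself₆*: the embedded TP, whose subject is [Tariq₃'s cousin]₄.
*Felix₁* does not c-command the anaphor → cannot bind it.
*[Felix₁'s brother]₂* c-commands the anaphor but is outside its binding domain → cannot satisfy Principle A.
*Tariq₃* does not c-command the anaphor → cannot bind it.
*[Tariq₃'s cousin]₄* c-commands the anaphor within its binding domain → licit binder.
*Rashid₅* does not c-command the anaphor → cannot bind it.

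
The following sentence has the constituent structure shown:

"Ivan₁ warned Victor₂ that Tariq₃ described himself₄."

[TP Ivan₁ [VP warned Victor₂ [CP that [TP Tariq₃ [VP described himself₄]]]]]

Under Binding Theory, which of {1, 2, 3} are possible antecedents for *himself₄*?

{3}

*himself* is an anaphor, so Principle A applies: it must be bound in its binding domain.
Binding domain of *himself₄*: the embedded TP, whose subject is Tariq₃.
*Ivan₁* c-commands the anaphor but is outside its binding domain → cannot satisfy Principle A.
*Victor₂* c-commands the anaphor but is outside its binding domain → cannot satisfy Principle A.
*Tariq₃* c-commands the anaphor within its binding domain → licit binder.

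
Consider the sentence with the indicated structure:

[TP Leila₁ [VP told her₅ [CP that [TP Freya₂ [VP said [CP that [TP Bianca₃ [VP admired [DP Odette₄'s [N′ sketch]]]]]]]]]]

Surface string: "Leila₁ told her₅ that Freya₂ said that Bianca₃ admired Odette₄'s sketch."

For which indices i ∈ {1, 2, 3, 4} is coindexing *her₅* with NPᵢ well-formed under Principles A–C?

none

*her* is a pronoun, so Principle B applies: it must be free in its binding domain.
Binding domain of *her₅*: the matrix TP, whose subject is Leila₁.
*Leila₁* c-commands the pronoun within its binding domain → coindexation would violate Principle B.
*Freya₂*: the pronoun c-commands this R-expression → coindexation would violate Principle C on *Freya₂*.
*Bianca₃*: the pronoun c-commands this R-expression → coindexation would violate Principle C on *Bianca₃*.
*Odette₄*: the pronoun c-commands this R-expression → coindexation would violate Principle C on *Odette₄*.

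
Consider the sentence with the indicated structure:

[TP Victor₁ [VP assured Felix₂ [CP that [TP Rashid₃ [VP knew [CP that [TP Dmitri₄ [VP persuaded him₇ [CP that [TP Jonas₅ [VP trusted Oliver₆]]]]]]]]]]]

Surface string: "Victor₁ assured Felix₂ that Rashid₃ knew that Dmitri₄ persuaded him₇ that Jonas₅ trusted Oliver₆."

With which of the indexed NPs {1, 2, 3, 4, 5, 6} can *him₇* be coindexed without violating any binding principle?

{1, 2, 3}

*him* is a pronoun, so Principle B applies: it must be free in its binding domain.
Binding domain of *him₇*: the embedded TP, whose subject is Dmitri₄.
*Victor₁* c-commands the pronoun but from outside its binding domain, and is not c-commanded by it → coindexation permitted.
*Felix₂* c-commands the pronoun but from outside its binding domain, and is not c-commanded by it → coindexation permitted.
*Rashid₃* c-commands the pronoun but from outside its binding domain, and is not c-commanded by it → coindexation permitted.
*Dmitri₄* c-commands the pronoun within its binding domain → coindexation would violate Principle B.
*Jonas₅*: the pronoun c-commands this R-expression → coindexation would violate Principle C on *Jonas₅*.
*Oliver₆*: the pronoun c-commands this R-expression → coindexation would violate Principle C on *Oliver₆*.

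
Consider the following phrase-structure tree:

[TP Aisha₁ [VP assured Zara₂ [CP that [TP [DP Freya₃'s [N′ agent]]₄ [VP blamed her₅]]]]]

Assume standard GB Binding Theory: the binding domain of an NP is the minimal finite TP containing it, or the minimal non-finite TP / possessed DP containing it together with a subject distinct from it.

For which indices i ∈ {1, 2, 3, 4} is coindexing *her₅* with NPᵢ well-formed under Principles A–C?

{1, 2, 3}

*her* is a pronoun, so Principle B applies: it must be free in its binding domain.
Binding domain of *her₅*: the embedded TP, whose subject is [Freya₃'s agent]₄.
*Aisha₁* c-commands the pronoun but from outside its binding domain, and is not c-commanded by it → coindexation permitted.
*Zara₂* c-commands the pronoun but from outside its binding domain, and is not c-commanded by it → coindexation permitted.
*Freya₃* and the pronoun do not c-command one another → neither Principle B nor Principle C is at stake; coindexation permitted.
*[Freya₃'s agent]₄* c-commands the pronoun within its binding domain → coindexation would violate Principle B.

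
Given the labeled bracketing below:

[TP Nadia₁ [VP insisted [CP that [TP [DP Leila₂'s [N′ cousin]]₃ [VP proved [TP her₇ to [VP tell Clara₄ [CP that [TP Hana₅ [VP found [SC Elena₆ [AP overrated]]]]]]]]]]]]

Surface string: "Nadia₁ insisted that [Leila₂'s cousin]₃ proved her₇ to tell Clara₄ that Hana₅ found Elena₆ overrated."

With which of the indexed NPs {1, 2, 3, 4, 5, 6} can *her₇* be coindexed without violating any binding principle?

{1, 2}

*her* is a pronoun, so Principle B applies: it must be free in its binding domain.
Binding domain of *her₇*: the embedded TP, whose subject is [Leila₂'s cousin]₃.
*Nadia₁* c-commands the pronoun but from outside its binding domain, and is not c-commanded by it → coindexation permitted.
*Leila₂* and the pronoun do not c-command one another → neither Principle B nor Principle C is at stake; coindexation permitted.
*[Leila₂'s cousin]₃* c-commands the pronoun within its binding domain → coindexation would violate Principle B.
*Clara₄*: the pronoun c-commands this R-expression → coindexation would violate Principle C on *Clara₄*.
*Hana₅*: the pronoun c-commands this R-expression → coindexation would violate Principle C on *Hana₅*.
*Elena₆*: the pronoun c-commands this R-expression → coindexation would violate Principle C on *Elena₆*.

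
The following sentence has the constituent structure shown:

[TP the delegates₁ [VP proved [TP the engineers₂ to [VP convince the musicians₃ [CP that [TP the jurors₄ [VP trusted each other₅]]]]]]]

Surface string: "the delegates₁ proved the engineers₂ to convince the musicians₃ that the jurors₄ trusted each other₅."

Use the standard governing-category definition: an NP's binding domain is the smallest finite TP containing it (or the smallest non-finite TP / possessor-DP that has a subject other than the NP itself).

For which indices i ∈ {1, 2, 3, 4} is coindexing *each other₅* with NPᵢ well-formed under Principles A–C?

*each other* is an anaphor, so Principle A applies: it must be bound in its binding domain.
Binding domain of *each other₅*: the embedded TP, whose subject is the jurors₄.
*the delegates₁* c-commands the anaphor but is outside its binding domain → cannot satisfy Principle A.
*the engineers₂* c-commands the anaphor but is outside its binding domain → cannot satisfy Principle A.
*the musicians₃* c-commands the anaphor but is outside its binding domain → cannot satisfy Principle A.
*the jurors₄* c-commands the anaphor within its binding domain → licit binder.

{4}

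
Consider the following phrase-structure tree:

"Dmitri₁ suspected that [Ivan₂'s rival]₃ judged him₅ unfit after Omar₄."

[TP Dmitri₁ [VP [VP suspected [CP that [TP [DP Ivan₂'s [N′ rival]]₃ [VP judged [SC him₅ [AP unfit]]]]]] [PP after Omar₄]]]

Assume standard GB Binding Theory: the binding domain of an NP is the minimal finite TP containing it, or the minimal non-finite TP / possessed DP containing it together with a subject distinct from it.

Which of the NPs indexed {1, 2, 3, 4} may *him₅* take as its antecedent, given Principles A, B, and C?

{1, 2, 4}

*him* is a pronoun, so Principle B applies: it must be free in its binding domain.
Binding domain of *him₅*: the embedded TP, whose subject is [Ivan₂'s rival]₃.
*Dmitri₁* c-commands the pronoun but from outside its binding domain, and is not c-commanded by it → coindexation permitted.
*Ivan₂* and the pronoun do not c-command one another → neither Principle B nor Principle C is at stake; coindexation permitted.
*[Ivan₂'s rival]₃* c-commands the pronoun within its binding domain → coindexation would violate Principle B.
*Omar₄* and the pronoun do not c-command one another → neither Principle B nor Principle C is at stake; coindexation permitted.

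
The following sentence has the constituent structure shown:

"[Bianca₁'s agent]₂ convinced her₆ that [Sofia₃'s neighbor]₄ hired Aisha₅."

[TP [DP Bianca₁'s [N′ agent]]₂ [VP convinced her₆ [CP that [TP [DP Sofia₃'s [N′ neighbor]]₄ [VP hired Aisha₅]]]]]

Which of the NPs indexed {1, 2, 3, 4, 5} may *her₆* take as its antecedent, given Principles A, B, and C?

{1}

*her* is a pronoun, so Principle B applies: it must be free in its binding domain.
Binding domain of *her₆*: the matrix TP, whose subject is [Bianca₁'s agent]₂.
*Bianca₁* and the pronoun do not c-command one another → neither Principle B nor Principle C is at stake; coindexation permitted.
*[Bianca₁'s agent]₂* c-commands the pronoun within its binding domain → coindexation would violate Principle B.
*Sofia₃*: the pronoun c-commands this R-expression → coindexation would violate Principle C on *Sofia₃*.
*[Sofia₃'s neighbor]₄*: the pronoun c-commands this R-expression → coindexation would violate Principle C on *[Sofia₃'s neighbor]₄*.
*Aisha₅*: the pronoun c-commands this R-expression → coindexation would violate Principle C on *Aisha₅*.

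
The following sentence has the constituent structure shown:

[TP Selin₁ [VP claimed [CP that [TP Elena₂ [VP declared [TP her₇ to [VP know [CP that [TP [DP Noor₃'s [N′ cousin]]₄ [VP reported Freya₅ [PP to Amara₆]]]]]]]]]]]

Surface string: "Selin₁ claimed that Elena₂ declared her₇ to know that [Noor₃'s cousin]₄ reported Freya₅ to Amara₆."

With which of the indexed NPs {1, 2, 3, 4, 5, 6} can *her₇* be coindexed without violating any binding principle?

{1}

*her* is a pronoun, so Principle B applies: it must be free in its binding domain.
Binding domain of *her₇*: the embedded TP, whose subject is Elena₂.
*Selin₁* c-commands the pronoun but from outside its binding domain, and is not c-commanded by it → coindexation permitted.
*Elena₂* c-commands the pronoun within its binding domain → coindexation would violate Principle B.
*Noor₃*: the pronoun c-commands this R-expression → coindexation would violate Principle C on *Noor₃*.
*[Noor₃'s cousin]₄*: the pronoun c-commands this R-expression → coindexation would violate Principle C on *[Noor₃'s cousin]₄*.
*Freya₅*: the pronoun c-commands this R-expression → coindexation would violate Principle C on *Freya₅*.
*Amara₆*: the pronoun c-commands this R-expression → coindexation would violate Principle C on *Amara₆*.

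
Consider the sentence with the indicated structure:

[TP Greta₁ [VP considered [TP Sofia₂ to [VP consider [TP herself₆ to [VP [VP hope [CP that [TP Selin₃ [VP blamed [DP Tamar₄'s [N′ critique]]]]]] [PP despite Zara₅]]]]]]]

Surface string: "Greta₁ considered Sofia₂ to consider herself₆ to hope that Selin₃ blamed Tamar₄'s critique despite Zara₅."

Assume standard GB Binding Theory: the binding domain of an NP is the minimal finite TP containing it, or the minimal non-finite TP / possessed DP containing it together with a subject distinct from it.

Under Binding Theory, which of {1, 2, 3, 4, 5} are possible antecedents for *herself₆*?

{2}

*herself* is an anaphor, so Principle A applies: it must be bound in its binding domain.
Binding domain of *herself₆*: the embedded TP, whose subject is Sofia₂.
*Greta₁* c-commands the anaphor but is outside its binding domain → cannot satisfy Principle A.
*Sofia₂* c-commands the anaphor within its binding domain → licit binder.
*Selin₃* does not c-command the anaphor → cannot bind it.
*Tamar₄* does not c-command the anaphor → cannot bind it.
*Zara₅* does not c-command the anaphor → cannot bind it.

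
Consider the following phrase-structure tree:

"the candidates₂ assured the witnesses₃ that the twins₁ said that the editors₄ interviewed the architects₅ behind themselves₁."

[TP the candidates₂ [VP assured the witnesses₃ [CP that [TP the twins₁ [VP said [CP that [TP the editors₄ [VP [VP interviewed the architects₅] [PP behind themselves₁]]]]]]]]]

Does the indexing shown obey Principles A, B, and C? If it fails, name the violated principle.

The two coindexed NPs are *the twins₁* and *themselves₁*.
*themselves₁* is an anaphor. Principle A requires it to be bound within its binding domain — the embedded TP, whose subject is the editors₄.
Within that domain it is c-commanded by *the editors₄*, which does not share its index.
*the twins₁* does c-command the anaphor, but from outside its binding domain.
The anaphor is unbound in its domain → Principle A violation.

Principle A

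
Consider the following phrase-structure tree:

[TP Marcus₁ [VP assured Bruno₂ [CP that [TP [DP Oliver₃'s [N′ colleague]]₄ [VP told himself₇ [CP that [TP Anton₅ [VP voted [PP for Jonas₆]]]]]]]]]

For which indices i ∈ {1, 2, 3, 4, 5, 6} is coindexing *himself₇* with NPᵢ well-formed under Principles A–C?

*himself* is an anaphor, so Principle A applies: it must be bound in its binding domain.
Binding domain of *himself₇*: the embedded TP, whose subject is [Oliver₃'s colleague]₄.
*Marcus₁* c-commands the anaphor but is outside its binding domain → cannot satisfy Principle A.
*Bruno₂* c-commands the anaphor but is outside its binding domain → cannot satisfy Principle A.
*Oliver₃* does not c-command the anaphor → cannot bind it.
*[Oliver₃'s colleague]₄* c-commands the anaphor within its binding domain → licit binder.
*Anton₅* does not c-command the anaphor → cannot bind it.
*Jonas₆* does not c-command the anaphor → cannot bind it.

{4}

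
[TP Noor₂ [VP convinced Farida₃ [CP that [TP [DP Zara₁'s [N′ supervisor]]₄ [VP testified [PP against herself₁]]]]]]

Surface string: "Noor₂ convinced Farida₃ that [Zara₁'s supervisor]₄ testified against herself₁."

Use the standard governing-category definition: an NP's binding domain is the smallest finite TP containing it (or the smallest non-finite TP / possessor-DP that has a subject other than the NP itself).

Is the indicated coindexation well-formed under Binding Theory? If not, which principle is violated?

The two coindexed NPs are *Zara₁* and *herself₁*.
*herself₁* is an anaphor. Principle A requires it to be bound within its binding domain — the embedded TP, whose subject is [Zara₁'s supervisor]₄.
Within that domain it is c-commanded by *[Zara₁'s supervisor]₄*, which does not share its index.
*Zara₁* does not c-command the anaphor at all.
The anaphor is unbound in its domain → Principle A violation.

Principle A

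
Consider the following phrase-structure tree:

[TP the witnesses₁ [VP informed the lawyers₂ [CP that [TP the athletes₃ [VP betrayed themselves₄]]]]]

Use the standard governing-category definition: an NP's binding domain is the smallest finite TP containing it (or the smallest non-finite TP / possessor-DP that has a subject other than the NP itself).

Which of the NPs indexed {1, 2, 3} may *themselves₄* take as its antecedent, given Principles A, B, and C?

{3}

*themselves* is an anaphor, so Principle A applies: it must be bound in its binding domain.
Binding domain of *themselves₄*: the embedded TP, whose subject is the athletes₃.
*the witnesses₁* c-commands the anaphor but is outside its binding domain → cannot satisfy Principle A.
*the lawyers₂* c-commands the anaphor but is outside its binding domain → cannot satisfy Principle A.
*the athletes₃* c-commands the anaphor within its binding domain → licit binder.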